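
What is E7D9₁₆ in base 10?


Positional values:
Position 0: 9 × 16^0 = 9 × 1 = 9
Position 1: D × 16^1 = 13 × 16 = 208
Position 2: 7 × 16^2 = 7 × 256 = 1792
Position 3: E × 16^3 = 14 × 4096 = 57344
Sum = 9 + 208 + 1792 + 57344
= 59353


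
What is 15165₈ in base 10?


Positional values:
Position 0: 5 × 8^0 = 5
Position 1: 6 × 8^1 = 48
Position 2: 1 × 8^2 = 64
Position 3: 5 × 8^3 = 2560
Position 4: 1 × 8^4 = 4096
Sum = 5 + 48 + 64 + 2560 + 4096
= 6773


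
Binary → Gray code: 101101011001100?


Binary: 101101011001100
Gray code: G = B XOR (B >> 1)
B >> 1 = 010110101100110
101101011001100 XOR 010110101100110:
  1 XOR 0 = 1
  0 XOR 1 = 1
  1 XOR 0 = 1
  1 XOR 1 = 0
  0 XOR 1 = 1
  1 XOR 0 = 1
  0 XOR 1 = 1
  1 XOR 0 = 1
  1 XOR 1 = 0
  0 XOR 1 = 1
  0 XOR 0 = 0
  1 XOR 0 = 1
  1 XOR 1 = 0
  0 XOR 1 = 1
  0 XOR 0 = 0
= 111011110101010


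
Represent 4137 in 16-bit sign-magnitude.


Sign bit: 0 (positive)
Magnitude: 4137 = 001000000101001
= 0001000000101001


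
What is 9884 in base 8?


Divide by 8 repeatedly:
9884 ÷ 8 = 1235 remainder 4
1235 ÷ 8 = 154 remainder 3
154 ÷ 8 = 19 remainder 2
19 ÷ 8 = 2 remainder 3
2 ÷ 8 = 0 remainder 2
Reading remainders bottom-up:
= 0o23234


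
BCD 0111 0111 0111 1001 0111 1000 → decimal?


Each 4-bit group → digit:
  0111 → 7
  0111 → 7
  0111 → 7
  1001 → 9
  0111 → 7
  1000 → 8
= 777978


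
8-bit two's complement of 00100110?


Original: 00100110
Step 1 - Invert all bits: 11011001
Step 2 - Add 1: 11011001 + 1
= 11011010 (represents -38)


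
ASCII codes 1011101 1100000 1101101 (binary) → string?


Codes (binary): 1011101 1100000 1101101
Per-code ASCII lookup:
  1011101 = 93  (special character) → ']'
  1100000 = 96  (special character) → '`'
  1101101 = 109  (range 97-122: lowercase, 109 - 97 = 12) → 'm'
= ']`m'


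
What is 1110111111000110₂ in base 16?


Group into 4-bit nibbles: 1110111111000110
  1110 = E
  1111 = F
  1100 = C
  0110 = 6
= 0xEFC6


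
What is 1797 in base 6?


Divide by 6 repeatedly:
1797 ÷ 6 = 299 remainder 3
299 ÷ 6 = 49 remainder 5
49 ÷ 6 = 8 remainder 1
8 ÷ 6 = 1 remainder 2
1 ÷ 6 = 0 remainder 1
Reading remainders bottom-up:
= 12153


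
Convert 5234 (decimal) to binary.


Divide by 2 repeatedly:
5234 ÷ 2 = 2617 remainder 0
2617 ÷ 2 = 1308 remainder 1
1308 ÷ 2 = 654 remainder 0
654 ÷ 2 = 327 remainder 0
327 ÷ 2 = 163 remainder 1
163 ÷ 2 = 81 remainder 1
81 ÷ 2 = 40 remainder 1
40 ÷ 2 = 20 remainder 0
20 ÷ 2 = 10 remainder 0
10 ÷ 2 = 5 remainder 0
5 ÷ 2 = 2 remainder 1
2 ÷ 2 = 1 remainder 0
1 ÷ 2 = 0 remainder 1
Reading remainders bottom-up:
= 1010001110010


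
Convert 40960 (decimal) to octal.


Divide by 8 repeatedly:
40960 ÷ 8 = 5120 remainder 0
5120 ÷ 8 = 640 remainder 0
640 ÷ 8 = 80 remainder 0
80 ÷ 8 = 10 remainder 0
10 ÷ 8 = 1 remainder 2
1 ÷ 8 = 0 remainder 1
Reading remainders bottom-up:
= 0o120000


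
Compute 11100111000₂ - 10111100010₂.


Align and subtract column by column (LSB to MSB, borrowing when needed):
  11100111000
- 10111100010
  -----------
  col 0: (0 - 0 borrow-in) - 0 → 0 - 0 = 0, borrow out 0
  col 1: (0 - 0 borrow-in) - 1 → borrow from next column: (0+2) - 1 = 1, borrow out 1
  col 2: (0 - 1 borrow-in) - 0 → borrow from next column: (-1+2) - 0 = 1, borrow out 1
  col 3: (1 - 1 borrow-in) - 0 → 0 - 0 = 0, borrow out 0
  col 4: (1 - 0 borrow-in) - 0 → 1 - 0 = 1, borrow out 0
  col 5: (1 - 0 borrow-in) - 1 → 1 - 1 = 0, borrow out 0
  col 6: (0 - 0 borrow-in) - 1 → borrow from next column: (0+2) - 1 = 1, borrow out 1
  col 7: (0 - 1 borrow-in) - 1 → borrow from next column: (-1+2) - 1 = 0, borrow out 1
  col 8: (1 - 1 borrow-in) - 1 → borrow from next column: (0+2) - 1 = 1, borrow out 1
  col 9: (1 - 1 borrow-in) - 0 → 0 - 0 = 0, borrow out 0
  col 10: (1 - 0 borrow-in) - 1 → 1 - 1 = 0, borrow out 0
Reading bits MSB→LSB: 00101010110
Strip leading zeros: 101010110
= 101010110


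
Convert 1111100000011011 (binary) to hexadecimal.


Group into 4-bit nibbles: 1111100000011011
  1111 = F
  1000 = 8
  0001 = 1
  1011 = B
= 0xF81B


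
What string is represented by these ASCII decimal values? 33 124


Codes (decimal): 33 124
Per-code ASCII lookup:
  33  (special character) → '!'
  124  (special character) → '|'
= '!|'


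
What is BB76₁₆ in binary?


Each hex digit → 4 binary bits:
  B = 1011
  B = 1011
  7 = 0111
  6 = 0110
Concatenate: 1011 1011 0111 0110
= 1011101101110110


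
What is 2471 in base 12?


Divide by 12 repeatedly:
2471 ÷ 12 = 205 remainder 11
205 ÷ 12 = 17 remainder 1
17 ÷ 12 = 1 remainder 5
1 ÷ 12 = 0 remainder 1
Reading remainders bottom-up:
= 151B


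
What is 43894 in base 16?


Divide by 16 repeatedly:
43894 ÷ 16 = 2743 remainder 6 (6)
2743 ÷ 16 = 171 remainder 7 (7)
171 ÷ 16 = 10 remainder 11 (B)
10 ÷ 16 = 0 remainder 10 (A)
Reading remainders bottom-up:
= 0xAB76


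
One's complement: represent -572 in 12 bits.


Original: 001000111100
Invert all bits:
  bit 0: 0 → 1
  bit 1: 0 → 1
  bit 2: 1 → 0
  bit 3: 0 → 1
  bit 4: 0 → 1
  bit 5: 0 → 1
  bit 6: 1 → 0
  bit 7: 1 → 0
  bit 8: 1 → 0
  bit 9: 1 → 0
  bit 10: 0 → 1
  bit 11: 0 → 1
= 110111000011


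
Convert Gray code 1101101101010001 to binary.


Gray code: 1101101101010001
MSB stays the same: 1
Each subsequent bit = prev_binary XOR current_gray:
  B[1] = 1 XOR 1 = 0
  B[2] = 0 XOR 0 = 0
  B[3] = 0 XOR 1 = 1
  B[4] = 1 XOR 1 = 0
  B[5] = 0 XOR 0 = 0
  B[6] = 0 XOR 1 = 1
  B[7] = 1 XOR 1 = 0
  B[8] = 0 XOR 0 = 0
  B[9] = 0 XOR 1 = 1
  B[10] = 1 XOR 0 = 1
  B[11] = 1 XOR 1 = 0
  B[12] = 0 XOR 0 = 0
  B[13] = 0 XOR 0 = 0
  B[14] = 0 XOR 0 = 0
  B[15] = 0 XOR 1 = 1
= 1001001001100001 (37473 decimal)


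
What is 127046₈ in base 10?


Positional values:
Position 0: 6 × 8^0 = 6
Position 1: 4 × 8^1 = 32
Position 2: 0 × 8^2 = 0
Position 3: 7 × 8^3 = 3584
Position 4: 2 × 8^4 = 8192
Position 5: 1 × 8^5 = 32768
Sum = 6 + 32 + 0 + 3584 + 8192 + 32768
= 44582


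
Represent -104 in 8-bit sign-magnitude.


Sign bit: 1 (negative)
Magnitude: 104 = 1101000
= 11101000


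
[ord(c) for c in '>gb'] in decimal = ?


String: '>gb'  (3 characters)
Per-character ASCII lookup:
  '>': special character: '>' = 62
  'g': lowercase starts at 97: 'g' = 97 + 6 = 103
  'b': lowercase starts at 97: 'b' = 97 + 1 = 98
= 62 103 98


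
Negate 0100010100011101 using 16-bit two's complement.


Original: 0100010100011101
Step 1 - Invert all bits: 1011101011100010
Step 2 - Add 1: 1011101011100010 + 1
= 1011101011100011 (represents -17693)


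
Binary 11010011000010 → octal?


Group into 3-bit groups: 011010011000010
  011 = 3
  010 = 2
  011 = 3
  000 = 0
  010 = 2
= 0o32302


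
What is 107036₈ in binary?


Each octal digit → 3 binary bits:
  1 = 001
  0 = 000
  7 = 111
  0 = 000
  3 = 011
  6 = 110
Concatenate: 001 000 111 000 011 110
= 001000111000011110


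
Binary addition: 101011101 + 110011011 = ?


Align and add column by column (LSB to MSB, carry propagating):
  0101011101
+ 0110011011
  ----------
  col 0: 1 + 1 + 0 (carry in) = 2 → bit 0, carry out 1
  col 1: 0 + 1 + 1 (carry in) = 2 → bit 0, carry out 1
  col 2: 1 + 0 + 1 (carry in) = 2 → bit 0, carry out 1
  col 3: 1 + 1 + 1 (carry in) = 3 → bit 1, carry out 1
  col 4: 1 + 1 + 1 (carry in) = 3 → bit 1, carry out 1
  col 5: 0 + 0 + 1 (carry in) = 1 → bit 1, carry out 0
  col 6: 1 + 0 + 0 (carry in) = 1 → bit 1, carry out 0
  col 7: 0 + 1 + 0 (carry in) = 1 → bit 1, carry out 0
  col 8: 1 + 1 + 0 (carry in) = 2 → bit 0, carry out 1
  col 9: 0 + 0 + 1 (carry in) = 1 → bit 1, carry out 0
Reading bits MSB→LSB: 1011111000
Strip leading zeros: 1011111000
= 1011111000


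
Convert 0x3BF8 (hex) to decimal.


Positional values:
Position 0: 8 × 16^0 = 8 × 1 = 8
Position 1: F × 16^1 = 15 × 16 = 240
Position 2: B × 16^2 = 11 × 256 = 2816
Position 3: 3 × 16^3 = 3 × 4096 = 12288
Sum = 8 + 240 + 2816 + 12288
= 15352


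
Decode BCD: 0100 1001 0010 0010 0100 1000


Each 4-bit group → digit:
  0100 → 4
  1001 → 9
  0010 → 2
  0010 → 2
  0100 → 4
  1000 → 8
= 492248


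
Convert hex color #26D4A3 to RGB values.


Hex: #26D4A3
R = 26₁₆ = 38
G = D4₁₆ = 212
B = A3₁₆ = 163
= RGB(38, 212, 163)


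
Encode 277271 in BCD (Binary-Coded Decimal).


Each digit → 4-bit binary:
  2 → 0010
  7 → 0111
  7 → 0111
  2 → 0010
  7 → 0111
  1 → 0001
= 0010 0111 0111 0010 0111 0001


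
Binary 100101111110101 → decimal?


Positional values:
Bit 0: 1 × 2^0 = 1
Bit 2: 1 × 2^2 = 4
Bit 4: 1 × 2^4 = 16
Bit 5: 1 × 2^5 = 32
Bit 6: 1 × 2^6 = 64
Bit 7: 1 × 2^7 = 128
Bit 8: 1 × 2^8 = 256
Bit 9: 1 × 2^9 = 512
Bit 11: 1 × 2^11 = 2048
Bit 14: 1 × 2^14 = 16384
Sum = 1 + 4 + 16 + 32 + 64 + 128 + 256 + 512 + 2048 + 16384
= 19445


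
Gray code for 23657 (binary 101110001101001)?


Binary: 101110001101001
Gray code: G = B XOR (B >> 1)
B >> 1 = 010111000110100
101110001101001 XOR 010111000110100:
  1 XOR 0 = 1
  0 XOR 1 = 1
  1 XOR 0 = 1
  1 XOR 1 = 0
  1 XOR 1 = 0
  0 XOR 1 = 1
  0 XOR 0 = 0
  0 XOR 0 = 0
  1 XOR 0 = 1
  1 XOR 1 = 0
  0 XOR 1 = 1
  1 XOR 0 = 1
  0 XOR 1 = 1
  0 XOR 0 = 0
  1 XOR 0 = 1
= 111001001011101


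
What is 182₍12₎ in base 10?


Positional values (base 12):
  2 × 12^0 = 2 × 1 = 2
  8 × 12^1 = 8 × 12 = 96
  1 × 12^2 = 1 × 144 = 144
Sum = 2 + 96 + 144
= 242


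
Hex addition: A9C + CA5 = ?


Align and add column by column (LSB to MSB, each column mod 16 with carry):
  0A9C
+ 0CA5
  ----
  col 0: C(12) + 5(5) + 0 (carry in) = 17 → 1(1), carry out 1
  col 1: 9(9) + A(10) + 1 (carry in) = 20 → 4(4), carry out 1
  col 2: A(10) + C(12) + 1 (carry in) = 23 → 7(7), carry out 1
  col 3: 0(0) + 0(0) + 1 (carry in) = 1 → 1(1), carry out 0
Reading digits MSB→LSB: 1741
Strip leading zeros: 1741
= 0x1741


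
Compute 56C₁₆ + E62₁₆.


Align and add column by column (LSB to MSB, each column mod 16 with carry):
  056C
+ 0E62
  ----
  col 0: C(12) + 2(2) + 0 (carry in) = 14 → E(14), carry out 0
  col 1: 6(6) + 6(6) + 0 (carry in) = 12 → C(12), carry out 0
  col 2: 5(5) + E(14) + 0 (carry in) = 19 → 3(3), carry out 1
  col 3: 0(0) + 0(0) + 1 (carry in) = 1 → 1(1), carry out 0
Reading digits MSB→LSB: 13CE
Strip leading zeros: 13CE
= 0x13CE


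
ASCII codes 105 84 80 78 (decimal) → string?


Codes (decimal): 105 84 80 78
Per-code ASCII lookup:
  105  (range 97-122: lowercase, 105 - 97 = 8) → 'i'
  84  (range 65-90: uppercase, 84 - 65 = 19) → 'T'
  80  (range 65-90: uppercase, 80 - 65 = 15) → 'P'
  78  (range 65-90: uppercase, 78 - 65 = 13) → 'N'
= 'iTPN'


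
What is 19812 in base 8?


Divide by 8 repeatedly:
19812 ÷ 8 = 2476 remainder 4
2476 ÷ 8 = 309 remainder 4
309 ÷ 8 = 38 remainder 5
38 ÷ 8 = 4 remainder 6
4 ÷ 8 = 0 remainder 4
Reading remainders bottom-up:
= 0o46544


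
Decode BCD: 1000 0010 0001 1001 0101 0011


Each 4-bit group → digit:
  1000 → 8
  0010 → 2
  0001 → 1
  1001 → 9
  0101 → 5
  0011 → 3
= 821953


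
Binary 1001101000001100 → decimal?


Positional values:
Bit 2: 1 × 2^2 = 4
Bit 3: 1 × 2^3 = 8
Bit 9: 1 × 2^9 = 512
Bit 11: 1 × 2^11 = 2048
Bit 12: 1 × 2^12 = 4096
Bit 15: 1 × 2^15 = 32768
Sum = 4 + 8 + 512 + 2048 + 4096 + 32768
= 39436


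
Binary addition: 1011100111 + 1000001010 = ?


Align and add column by column (LSB to MSB, carry propagating):
  01011100111
+ 01000001010
  -----------
  col 0: 1 + 0 + 0 (carry in) = 1 → bit 1, carry out 0
  col 1: 1 + 1 + 0 (carry in) = 2 → bit 0, carry out 1
  col 2: 1 + 0 + 1 (carry in) = 2 → bit 0, carry out 1
  col 3: 0 + 1 + 1 (carry in) = 2 → bit 0, carry out 1
  col 4: 0 + 0 + 1 (carry in) = 1 → bit 1, carry out 0
  col 5: 1 + 0 + 0 (carry in) = 1 → bit 1, carry out 0
  col 6: 1 + 0 + 0 (carry in) = 1 → bit 1, carry out 0
  col 7: 1 + 0 + 0 (carry in) = 1 → bit 1, carry out 0
  col 8: 0 + 0 + 0 (carry in) = 0 → bit 0, carry out 0
  col 9: 1 + 1 + 0 (carry in) = 2 → bit 0, carry out 1
  col 10: 0 + 0 + 1 (carry in) = 1 → bit 1, carry out 0
Reading bits MSB→LSB: 10011110001
Strip leading zeros: 10011110001
= 10011110001


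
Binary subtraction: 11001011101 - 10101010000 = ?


Align and subtract column by column (LSB to MSB, borrowing when needed):
  11001011101
- 10101010000
  -----------
  col 0: (1 - 0 borrow-in) - 0 → 1 - 0 = 1, borrow out 0
  col 1: (0 - 0 borrow-in) - 0 → 0 - 0 = 0, borrow out 0
  col 2: (1 - 0 borrow-in) - 0 → 1 - 0 = 1, borrow out 0
  col 3: (1 - 0 borrow-in) - 0 → 1 - 0 = 1, borrow out 0
  col 4: (1 - 0 borrow-in) - 1 → 1 - 1 = 0, borrow out 0
  col 5: (0 - 0 borrow-in) - 0 → 0 - 0 = 0, borrow out 0
  col 6: (1 - 0 borrow-in) - 1 → 1 - 1 = 0, borrow out 0
  col 7: (0 - 0 borrow-in) - 0 → 0 - 0 = 0, borrow out 0
  col 8: (0 - 0 borrow-in) - 1 → borrow from next column: (0+2) - 1 = 1, borrow out 1
  col 9: (1 - 1 borrow-in) - 0 → 0 - 0 = 0, borrow out 0
  col 10: (1 - 0 borrow-in) - 1 → 1 - 1 = 0, borrow out 0
Reading bits MSB→LSB: 00100001101
Strip leading zeros: 100001101
= 100001101


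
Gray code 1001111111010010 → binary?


Gray code: 1001111111010010
MSB stays the same: 1
Each subsequent bit = prev_binary XOR current_gray:
  B[1] = 1 XOR 0 = 1
  B[2] = 1 XOR 0 = 1
  B[3] = 1 XOR 1 = 0
  B[4] = 0 XOR 1 = 1
  B[5] = 1 XOR 1 = 0
  B[6] = 0 XOR 1 = 1
  B[7] = 1 XOR 1 = 0
  B[8] = 0 XOR 1 = 1
  B[9] = 1 XOR 1 = 0
  B[10] = 0 XOR 0 = 0
  B[11] = 0 XOR 1 = 1
  B[12] = 1 XOR 0 = 1
  B[13] = 1 XOR 0 = 1
  B[14] = 1 XOR 1 = 0
  B[15] = 0 XOR 0 = 0
= 1110101010011100 (60060 decimal)


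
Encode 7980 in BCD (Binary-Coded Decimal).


Each digit → 4-bit binary:
  7 → 0111
  9 → 1001
  8 → 1000
  0 → 0000
= 0111 1001 1000 0000


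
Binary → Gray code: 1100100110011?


Binary: 1100100110011
Gray code: G = B XOR (B >> 1)
B >> 1 = 0110010011001
1100100110011 XOR 0110010011001:
  1 XOR 0 = 1
  1 XOR 1 = 0
  0 XOR 1 = 1
  0 XOR 0 = 0
  1 XOR 0 = 1
  0 XOR 1 = 1
  0 XOR 0 = 0
  1 XOR 0 = 1
  1 XOR 1 = 0
  0 XOR 1 = 1
  0 XOR 0 = 0
  1 XOR 0 = 1
  1 XOR 1 = 0
= 1010110101010


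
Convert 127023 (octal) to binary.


Each octal digit → 3 binary bits:
  1 = 001
  2 = 010
  7 = 111
  0 = 000
  2 = 010
  3 = 011
Concatenate: 001 010 111 000 010 011
= 001010111000010011


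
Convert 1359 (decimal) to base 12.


Divide by 12 repeatedly:
1359 ÷ 12 = 113 remainder 3
113 ÷ 12 = 9 remainder 5
9 ÷ 12 = 0 remainder 9
Reading remainders bottom-up:
= 953


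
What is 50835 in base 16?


Divide by 16 repeatedly:
50835 ÷ 16 = 3177 remainder 3 (3)
3177 ÷ 16 = 198 remainder 9 (9)
198 ÷ 16 = 12 remainder 6 (6)
12 ÷ 16 = 0 remainder 12 (C)
Reading remainders bottom-up:
= 0xC693


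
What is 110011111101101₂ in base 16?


Group into 4-bit nibbles: 0110011111101101
  0110 = 6
  0111 = 7
  1110 = E
  1101 = D
= 0x67ED


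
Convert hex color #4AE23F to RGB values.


Hex: #4AE23F
R = 4A₁₆ = 74
G = E2₁₆ = 226
B = 3F₁₆ = 63
= RGB(74, 226, 63)


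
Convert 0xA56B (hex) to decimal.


Positional values:
Position 0: B × 16^0 = 11 × 1 = 11
Position 1: 6 × 16^1 = 6 × 16 = 96
Position 2: 5 × 16^2 = 5 × 256 = 1280
Position 3: A × 16^3 = 10 × 4096 = 40960
Sum = 11 + 96 + 1280 + 40960
= 42347


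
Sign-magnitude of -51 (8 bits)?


Sign bit: 1 (negative)
Magnitude: 51 = 0110011
= 10110011


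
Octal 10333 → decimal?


Positional values:
Position 0: 3 × 8^0 = 3
Position 1: 3 × 8^1 = 24
Position 2: 3 × 8^2 = 192
Position 3: 0 × 8^3 = 0
Position 4: 1 × 8^4 = 4096
Sum = 3 + 24 + 192 + 0 + 4096
= 4315


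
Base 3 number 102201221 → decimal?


Positional values (base 3):
  1 × 3^0 = 1 × 1 = 1
  2 × 3^1 = 2 × 3 = 6
  2 × 3^2 = 2 × 9 = 18
  1 × 3^3 = 1 × 27 = 27
  0 × 3^4 = 0 × 81 = 0
  2 × 3^5 = 2 × 243 = 486
  2 × 3^6 = 2 × 729 = 1458
  0 × 3^7 = 0 × 2187 = 0
  1 × 3^8 = 1 × 6561 = 6561
Sum = 1 + 6 + 18 + 27 + 0 + 486 + 1458 + 0 + 6561
= 8557


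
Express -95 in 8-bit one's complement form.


Original: 01011111
Invert all bits:
  bit 0: 0 → 1
  bit 1: 1 → 0
  bit 2: 0 → 1
  bit 3: 1 → 0
  bit 4: 1 → 0
  bit 5: 1 → 0
  bit 6: 1 → 0
  bit 7: 1 → 0
= 10100000


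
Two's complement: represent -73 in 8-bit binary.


Original: 01001001
Step 1 - Invert all bits: 10110110
Step 2 - Add 1: 10110110 + 1
= 10110111 (represents -73)


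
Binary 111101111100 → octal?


Group into 3-bit groups: 111101111100
  111 = 7
  101 = 5
  111 = 7
  100 = 4
= 0o7574


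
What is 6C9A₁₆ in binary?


Each hex digit → 4 binary bits:
  6 = 0110
  C = 1100
  9 = 1001
  A = 1010
Concatenate: 0110 1100 1001 1010
= 0110110010011010


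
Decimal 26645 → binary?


Divide by 2 repeatedly:
26645 ÷ 2 = 13322 remainder 1
13322 ÷ 2 = 6661 remainder 0
6661 ÷ 2 = 3330 remainder 1
3330 ÷ 2 = 1665 remainder 0
1665 ÷ 2 = 832 remainder 1
832 ÷ 2 = 416 remainder 0
416 ÷ 2 = 208 remainder 0
208 ÷ 2 = 104 remainder 0
104 ÷ 2 = 52 remainder 0
52 ÷ 2 = 26 remainder 0
26 ÷ 2 = 13 remainder 0
13 ÷ 2 = 6 remainder 1
6 ÷ 2 = 3 remainder 0
3 ÷ 2 = 1 remainder 1
1 ÷ 2 = 0 remainder 1
Reading remainders bottom-up:
= 110100000010101


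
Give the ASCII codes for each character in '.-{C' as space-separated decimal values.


String: '.-{C'  (4 characters)
Per-character ASCII lookup:
  '.': special character: '.' = 46
  '-': special character: '-' = 45
  '{': special character: '{' = 123
  'C': uppercase starts at 65: 'C' = 65 + 2 = 67
= 46 45 123 67


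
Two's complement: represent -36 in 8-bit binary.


Original: 00100100
Step 1 - Invert all bits: 11011011
Step 2 - Add 1: 11011011 + 1
= 11011100 (represents -36)


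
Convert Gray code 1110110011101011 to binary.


Gray code: 1110110011101011
MSB stays the same: 1
Each subsequent bit = prev_binary XOR current_gray:
  B[1] = 1 XOR 1 = 0
  B[2] = 0 XOR 1 = 1
  B[3] = 1 XOR 0 = 1
  B[4] = 1 XOR 1 = 0
  B[5] = 0 XOR 1 = 1
  B[6] = 1 XOR 0 = 1
  B[7] = 1 XOR 0 = 1
  B[8] = 1 XOR 1 = 0
  B[9] = 0 XOR 1 = 1
  B[10] = 1 XOR 1 = 0
  B[11] = 0 XOR 0 = 0
  B[12] = 0 XOR 1 = 1
  B[13] = 1 XOR 0 = 1
  B[14] = 1 XOR 1 = 0
  B[15] = 0 XOR 1 = 1
= 1011011101001101 (46925 decimal)


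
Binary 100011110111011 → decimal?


Positional values:
Bit 0: 1 × 2^0 = 1
Bit 1: 1 × 2^1 = 2
Bit 3: 1 × 2^3 = 8
Bit 4: 1 × 2^4 = 16
Bit 5: 1 × 2^5 = 32
Bit 7: 1 × 2^7 = 128
Bit 8: 1 × 2^8 = 256
Bit 9: 1 × 2^9 = 512
Bit 10: 1 × 2^10 = 1024
Bit 14: 1 × 2^14 = 16384
Sum = 1 + 2 + 8 + 16 + 32 + 128 + 256 + 512 + 1024 + 16384
= 18363


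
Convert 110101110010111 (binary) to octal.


Group into 3-bit groups: 110101110010111
  110 = 6
  101 = 5
  110 = 6
  010 = 2
  111 = 7
= 0o65627


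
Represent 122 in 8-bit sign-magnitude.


Sign bit: 0 (positive)
Magnitude: 122 = 1111010
= 01111010


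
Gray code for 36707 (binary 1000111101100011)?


Binary: 1000111101100011
Gray code: G = B XOR (B >> 1)
B >> 1 = 0100011110110001
1000111101100011 XOR 0100011110110001:
  1 XOR 0 = 1
  0 XOR 1 = 1
  0 XOR 0 = 0
  0 XOR 0 = 0
  1 XOR 0 = 1
  1 XOR 1 = 0
  1 XOR 1 = 0
  1 XOR 1 = 0
  0 XOR 1 = 1
  1 XOR 0 = 1
  1 XOR 1 = 0
  0 XOR 1 = 1
  0 XOR 0 = 0
  0 XOR 0 = 0
  1 XOR 0 = 1
  1 XOR 1 = 0
= 1100100011010010


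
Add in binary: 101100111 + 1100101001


Align and add column by column (LSB to MSB, carry propagating):
  00101100111
+ 01100101001
  -----------
  col 0: 1 + 1 + 0 (carry in) = 2 → bit 0, carry out 1
  col 1: 1 + 0 + 1 (carry in) = 2 → bit 0, carry out 1
  col 2: 1 + 0 + 1 (carry in) = 2 → bit 0, carry out 1
  col 3: 0 + 1 + 1 (carry in) = 2 → bit 0, carry out 1
  col 4: 0 + 0 + 1 (carry in) = 1 → bit 1, carry out 0
  col 5: 1 + 1 + 0 (carry in) = 2 → bit 0, carry out 1
  col 6: 1 + 0 + 1 (carry in) = 2 → bit 0, carry out 1
  col 7: 0 + 0 + 1 (carry in) = 1 → bit 1, carry out 0
  col 8: 1 + 1 + 0 (carry in) = 2 → bit 0, carry out 1
  col 9: 0 + 1 + 1 (carry in) = 2 → bit 0, carry out 1
  col 10: 0 + 0 + 1 (carry in) = 1 → bit 1, carry out 0
Reading bits MSB→LSB: 10010010000
Strip leading zeros: 10010010000
= 10010010000


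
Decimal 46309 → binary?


Divide by 2 repeatedly:
46309 ÷ 2 = 23154 remainder 1
23154 ÷ 2 = 11577 remainder 0
11577 ÷ 2 = 5788 remainder 1
5788 ÷ 2 = 2894 remainder 0
2894 ÷ 2 = 1447 remainder 0
1447 ÷ 2 = 723 remainder 1
723 ÷ 2 = 361 remainder 1
361 ÷ 2 = 180 remainder 1
180 ÷ 2 = 90 remainder 0
90 ÷ 2 = 45 remainder 0
45 ÷ 2 = 22 remainder 1
22 ÷ 2 = 11 remainder 0
11 ÷ 2 = 5 remainder 1
5 ÷ 2 = 2 remainder 1
2 ÷ 2 = 1 remainder 0
1 ÷ 2 = 0 remainder 1
Reading remainders bottom-up:
= 1011010011100101


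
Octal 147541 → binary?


Each octal digit → 3 binary bits:
  1 = 001
  4 = 100
  7 = 111
  5 = 101
  4 = 100
  1 = 001
Concatenate: 001 100 111 101 100 001
= 001100111101100001


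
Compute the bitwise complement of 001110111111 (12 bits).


Original: 001110111111
Invert all bits:
  bit 0: 0 → 1
  bit 1: 0 → 1
  bit 2: 1 → 0
  bit 3: 1 → 0
  bit 4: 1 → 0
  bit 5: 0 → 1
  bit 6: 1 → 0
  bit 7: 1 → 0
  bit 8: 1 → 0
  bit 9: 1 → 0
  bit 10: 1 → 0
  bit 11: 1 → 0
= 110001000000


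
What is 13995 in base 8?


Divide by 8 repeatedly:
13995 ÷ 8 = 1749 remainder 3
1749 ÷ 8 = 218 remainder 5
218 ÷ 8 = 27 remainder 2
27 ÷ 8 = 3 remainder 3
3 ÷ 8 = 0 remainder 3
Reading remainders bottom-up:
= 0o33253


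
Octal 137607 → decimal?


Positional values:
Position 0: 7 × 8^0 = 7
Position 1: 0 × 8^1 = 0
Position 2: 6 × 8^2 = 384
Position 3: 7 × 8^3 = 3584
Position 4: 3 × 8^4 = 12288
Position 5: 1 × 8^5 = 32768
Sum = 7 + 0 + 384 + 3584 + 12288 + 32768
= 49031


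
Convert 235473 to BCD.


Each digit → 4-bit binary:
  2 → 0010
  3 → 0011
  5 → 0101
  4 → 0100
  7 → 0111
  3 → 0011
= 0010 0011 0101 0100 0111 0011


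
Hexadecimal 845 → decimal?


Positional values:
Position 0: 5 × 16^0 = 5 × 1 = 5
Position 1: 4 × 16^1 = 4 × 16 = 64
Position 2: 8 × 16^2 = 8 × 256 = 2048
Sum = 5 + 64 + 2048
= 2117


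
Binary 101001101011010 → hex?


Group into 4-bit nibbles: 0101001101011010
  0101 = 5
  0011 = 3
  0101 = 5
  1010 = A
= 0x535A


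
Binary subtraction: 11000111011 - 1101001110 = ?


Align and subtract column by column (LSB to MSB, borrowing when needed):
  11000111011
- 01101001110
  -----------
  col 0: (1 - 0 borrow-in) - 0 → 1 - 0 = 1, borrow out 0
  col 1: (1 - 0 borrow-in) - 1 → 1 - 1 = 0, borrow out 0
  col 2: (0 - 0 borrow-in) - 1 → borrow from next column: (0+2) - 1 = 1, borrow out 1
  col 3: (1 - 1 borrow-in) - 1 → borrow from next column: (0+2) - 1 = 1, borrow out 1
  col 4: (1 - 1 borrow-in) - 0 → 0 - 0 = 0, borrow out 0
  col 5: (1 - 0 borrow-in) - 0 → 1 - 0 = 1, borrow out 0
  col 6: (0 - 0 borrow-in) - 1 → borrow from next column: (0+2) - 1 = 1, borrow out 1
  col 7: (0 - 1 borrow-in) - 0 → borrow from next column: (-1+2) - 0 = 1, borrow out 1
  col 8: (0 - 1 borrow-in) - 1 → borrow from next column: (-1+2) - 1 = 0, borrow out 1
  col 9: (1 - 1 borrow-in) - 1 → borrow from next column: (0+2) - 1 = 1, borrow out 1
  col 10: (1 - 1 borrow-in) - 0 → 0 - 0 = 0, borrow out 0
Reading bits MSB→LSB: 01011101101
Strip leading zeros: 1011101101
= 1011101101


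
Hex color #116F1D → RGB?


Hex: #116F1D
R = 11₁₆ = 17
G = 6F₁₆ = 111
B = 1D₁₆ = 29
= RGB(17, 111, 29)


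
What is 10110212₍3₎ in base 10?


Positional values (base 3):
  2 × 3^0 = 2 × 1 = 2
  1 × 3^1 = 1 × 3 = 3
  2 × 3^2 = 2 × 9 = 18
  0 × 3^3 = 0 × 27 = 0
  1 × 3^4 = 1 × 81 = 81
  1 × 3^5 = 1 × 243 = 243
  0 × 3^6 = 0 × 729 = 0
  1 × 3^7 = 1 × 2187 = 2187
Sum = 2 + 3 + 18 + 0 + 81 + 243 + 0 + 2187
= 2534


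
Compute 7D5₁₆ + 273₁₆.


Align and add column by column (LSB to MSB, each column mod 16 with carry):
  07D5
+ 0273
  ----
  col 0: 5(5) + 3(3) + 0 (carry in) = 8 → 8(8), carry out 0
  col 1: D(13) + 7(7) + 0 (carry in) = 20 → 4(4), carry out 1
  col 2: 7(7) + 2(2) + 1 (carry in) = 10 → A(10), carry out 0
  col 3: 0(0) + 0(0) + 0 (carry in) = 0 → 0(0), carry out 0
Reading digits MSB→LSB: 0A48
Strip leading zeros: A48
= 0xA48


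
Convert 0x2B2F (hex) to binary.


Each hex digit → 4 binary bits:
  2 = 0010
  B = 1011
  2 = 0010
  F = 1111
Concatenate: 0010 1011 0010 1111
= 0010101100101111


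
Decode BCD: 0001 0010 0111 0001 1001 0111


Each 4-bit group → digit:
  0001 → 1
  0010 → 2
  0111 → 7
  0001 → 1
  1001 → 9
  0111 → 7
= 127197


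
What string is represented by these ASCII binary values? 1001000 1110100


Codes (binary): 1001000 1110100
Per-code ASCII lookup:
  1001000 = 72  (range 65-90: uppercase, 72 - 65 = 7) → 'H'
  1110100 = 116  (range 97-122: lowercase, 116 - 97 = 19) → 't'
= 'Ht'


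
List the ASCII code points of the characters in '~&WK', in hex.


String: '~&WK'  (4 characters)
Per-character ASCII lookup:
  '~': special character: '~' = 126 → 0x7E
  '&': special character: '&' = 38 → 0x26
  'W': uppercase starts at 65: 'W' = 65 + 22 = 87 → 0x57
  'K': uppercase starts at 65: 'K' = 65 + 10 = 75 → 0x4B
= 0x7E 0x26 0x57 0x4B


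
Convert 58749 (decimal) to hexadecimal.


Divide by 16 repeatedly:
58749 ÷ 16 = 3671 remainder 13 (D)
3671 ÷ 16 = 229 remainder 7 (7)
229 ÷ 16 = 14 remainder 5 (5)
14 ÷ 16 = 0 remainder 14 (E)
Reading remainders bottom-up:
= 0xE57D


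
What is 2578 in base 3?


Divide by 3 repeatedly:
2578 ÷ 3 = 859 remainder 1
859 ÷ 3 = 286 remainder 1
286 ÷ 3 = 95 remainder 1
95 ÷ 3 = 31 remainder 2
31 ÷ 3 = 10 remainder 1
10 ÷ 3 = 3 remainder 1
3 ÷ 3 = 1 remainder 0
1 ÷ 3 = 0 remainder 1
Reading remainders bottom-up:
= 10112111


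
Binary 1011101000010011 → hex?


Group into 4-bit nibbles: 1011101000010011
  1011 = B
  1010 = A
  0001 = 1
  0011 = 3
= 0xBA13


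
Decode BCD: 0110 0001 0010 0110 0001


Each 4-bit group → digit:
  0110 → 6
  0001 → 1
  0010 → 2
  0110 → 6
  0001 → 1
= 61261


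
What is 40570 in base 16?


Divide by 16 repeatedly:
40570 ÷ 16 = 2535 remainder 10 (A)
2535 ÷ 16 = 158 remainder 7 (7)
158 ÷ 16 = 9 remainder 14 (E)
9 ÷ 16 = 0 remainder 9 (9)
Reading remainders bottom-up:
= 0x9E7A


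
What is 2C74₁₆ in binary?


Each hex digit → 4 binary bits:
  2 = 0010
  C = 1100
  7 = 0111
  4 = 0100
Concatenate: 0010 1100 0111 0100
= 0010110001110100


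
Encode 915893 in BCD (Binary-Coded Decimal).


Each digit → 4-bit binary:
  9 → 1001
  1 → 0001
  5 → 0101
  8 → 1000
  9 → 1001
  3 → 0011
= 1001 0001 0101 1000 1001 0011


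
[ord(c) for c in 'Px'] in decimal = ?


String: 'Px'  (2 characters)
Per-character ASCII lookup:
  'P': uppercase starts at 65: 'P' = 65 + 15 = 80
  'x': lowercase starts at 97: 'x' = 97 + 23 = 120
= 80 120


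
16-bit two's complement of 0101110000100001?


Original: 0101110000100001
Step 1 - Invert all bits: 1010001111011110
Step 2 - Add 1: 1010001111011110 + 1
= 1010001111011111 (represents -23585)


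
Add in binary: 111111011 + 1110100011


Align and add column by column (LSB to MSB, carry propagating):
  00111111011
+ 01110100011
  -----------
  col 0: 1 + 1 + 0 (carry in) = 2 → bit 0, carry out 1
  col 1: 1 + 1 + 1 (carry in) = 3 → bit 1, carry out 1
  col 2: 0 + 0 + 1 (carry in) = 1 → bit 1, carry out 0
  col 3: 1 + 0 + 0 (carry in) = 1 → bit 1, carry out 0
  col 4: 1 + 0 + 0 (carry in) = 1 → bit 1, carry out 0
  col 5: 1 + 1 + 0 (carry in) = 2 → bit 0, carry out 1
  col 6: 1 + 0 + 1 (carry in) = 2 → bit 0, carry out 1
  col 7: 1 + 1 + 1 (carry in) = 3 → bit 1, carry out 1
  col 8: 1 + 1 + 1 (carry in) = 3 → bit 1, carry out 1
  col 9: 0 + 1 + 1 (carry in) = 2 → bit 0, carry out 1
  col 10: 0 + 0 + 1 (carry in) = 1 → bit 1, carry out 0
Reading bits MSB→LSB: 10110011110
Strip leading zeros: 10110011110
= 10110011110


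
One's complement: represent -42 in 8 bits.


Original: 00101010
Invert all bits:
  bit 0: 0 → 1
  bit 1: 0 → 1
  bit 2: 1 → 0
  bit 3: 0 → 1
  bit 4: 1 → 0
  bit 5: 0 → 1
  bit 6: 1 → 0
  bit 7: 0 → 1
= 11010101


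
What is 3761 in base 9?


Divide by 9 repeatedly:
3761 ÷ 9 = 417 remainder 8
417 ÷ 9 = 46 remainder 3
46 ÷ 9 = 5 remainder 1
5 ÷ 9 = 0 remainder 5
Reading remainders bottom-up:
= 5138


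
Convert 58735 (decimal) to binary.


Divide by 2 repeatedly:
58735 ÷ 2 = 29367 remainder 1
29367 ÷ 2 = 14683 remainder 1
14683 ÷ 2 = 7341 remainder 1
7341 ÷ 2 = 3670 remainder 1
3670 ÷ 2 = 1835 remainder 0
1835 ÷ 2 = 917 remainder 1
917 ÷ 2 = 458 remainder 1
458 ÷ 2 = 229 remainder 0
229 ÷ 2 = 114 remainder 1
114 ÷ 2 = 57 remainder 0
57 ÷ 2 = 28 remainder 1
28 ÷ 2 = 14 remainder 0
14 ÷ 2 = 7 remainder 0
7 ÷ 2 = 3 remainder 1
3 ÷ 2 = 1 remainder 1
1 ÷ 2 = 0 remainder 1
Reading remainders bottom-up:
= 1110010101101111


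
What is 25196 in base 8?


Divide by 8 repeatedly:
25196 ÷ 8 = 3149 remainder 4
3149 ÷ 8 = 393 remainder 5
393 ÷ 8 = 49 remainder 1
49 ÷ 8 = 6 remainder 1
6 ÷ 8 = 0 remainder 6
Reading remainders bottom-up:
= 0o61154


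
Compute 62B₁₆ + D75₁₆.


Align and add column by column (LSB to MSB, each column mod 16 with carry):
  062B
+ 0D75
  ----
  col 0: B(11) + 5(5) + 0 (carry in) = 16 → 0(0), carry out 1
  col 1: 2(2) + 7(7) + 1 (carry in) = 10 → A(10), carry out 0
  col 2: 6(6) + D(13) + 0 (carry in) = 19 → 3(3), carry out 1
  col 3: 0(0) + 0(0) + 1 (carry in) = 1 → 1(1), carry out 0
Reading digits MSB→LSB: 13A0
Strip leading zeros: 13A0
= 0x13A0


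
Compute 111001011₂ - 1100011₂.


Align and subtract column by column (LSB to MSB, borrowing when needed):
  111001011
- 001100011
  ---------
  col 0: (1 - 0 borrow-in) - 1 → 1 - 1 = 0, borrow out 0
  col 1: (1 - 0 borrow-in) - 1 → 1 - 1 = 0, borrow out 0
  col 2: (0 - 0 borrow-in) - 0 → 0 - 0 = 0, borrow out 0
  col 3: (1 - 0 borrow-in) - 0 → 1 - 0 = 1, borrow out 0
  col 4: (0 - 0 borrow-in) - 0 → 0 - 0 = 0, borrow out 0
  col 5: (0 - 0 borrow-in) - 1 → borrow from next column: (0+2) - 1 = 1, borrow out 1
  col 6: (1 - 1 borrow-in) - 1 → borrow from next column: (0+2) - 1 = 1, borrow out 1
  col 7: (1 - 1 borrow-in) - 0 → 0 - 0 = 0, borrow out 0
  col 8: (1 - 0 borrow-in) - 0 → 1 - 0 = 1, borrow out 0
Reading bits MSB→LSB: 101101000
Strip leading zeros: 101101000
= 101101000


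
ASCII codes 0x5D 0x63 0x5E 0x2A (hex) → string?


Codes (hex): 0x5D 0x63 0x5E 0x2A
Per-code ASCII lookup:
  0x5D = 93  (special character) → ']'
  0x63 = 99  (range 97-122: lowercase, 99 - 97 = 2) → 'c'
  0x5E = 94  (special character) → '^'
  0x2A = 42  (special character) → '*'
= ']c^*'


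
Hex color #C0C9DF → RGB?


Hex: #C0C9DF
R = C0₁₆ = 192
G = C9₁₆ = 201
B = DF₁₆ = 223
= RGB(192, 201, 223)


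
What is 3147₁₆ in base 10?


Positional values:
Position 0: 7 × 16^0 = 7 × 1 = 7
Position 1: 4 × 16^1 = 4 × 16 = 64
Position 2: 1 × 16^2 = 1 × 256 = 256
Position 3: 3 × 16^3 = 3 × 4096 = 12288
Sum = 7 + 64 + 256 + 12288
= 12615


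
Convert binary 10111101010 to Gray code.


Binary: 10111101010
Gray code: G = B XOR (B >> 1)
B >> 1 = 01011110101
10111101010 XOR 01011110101:
  1 XOR 0 = 1
  0 XOR 1 = 1
  1 XOR 0 = 1
  1 XOR 1 = 0
  1 XOR 1 = 0
  1 XOR 1 = 0
  0 XOR 1 = 1
  1 XOR 0 = 1
  0 XOR 1 = 1
  1 XOR 0 = 1
  0 XOR 1 = 1
= 11100011111


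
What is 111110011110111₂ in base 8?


Group into 3-bit groups: 111110011110111
  111 = 7
  110 = 6
  011 = 3
  110 = 6
  111 = 7
= 0o76367


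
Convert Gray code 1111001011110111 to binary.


Gray code: 1111001011110111
MSB stays the same: 1
Each subsequent bit = prev_binary XOR current_gray:
  B[1] = 1 XOR 1 = 0
  B[2] = 0 XOR 1 = 1
  B[3] = 1 XOR 1 = 0
  B[4] = 0 XOR 0 = 0
  B[5] = 0 XOR 0 = 0
  B[6] = 0 XOR 1 = 1
  B[7] = 1 XOR 0 = 1
  B[8] = 1 XOR 1 = 0
  B[9] = 0 XOR 1 = 1
  B[10] = 1 XOR 1 = 0
  B[11] = 0 XOR 1 = 1
  B[12] = 1 XOR 0 = 1
  B[13] = 1 XOR 1 = 0
  B[14] = 0 XOR 1 = 1
  B[15] = 1 XOR 1 = 0
= 1010001101011010 (41818 decimal)


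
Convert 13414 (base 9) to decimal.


Positional values (base 9):
  4 × 9^0 = 4 × 1 = 4
  1 × 9^1 = 1 × 9 = 9
  4 × 9^2 = 4 × 81 = 324
  3 × 9^3 = 3 × 729 = 2187
  1 × 9^4 = 1 × 6561 = 6561
Sum = 4 + 9 + 324 + 2187 + 6561
= 9085


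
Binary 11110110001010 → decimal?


Positional values:
Bit 1: 1 × 2^1 = 2
Bit 3: 1 × 2^3 = 8
Bit 7: 1 × 2^7 = 128
Bit 8: 1 × 2^8 = 256
Bit 10: 1 × 2^10 = 1024
Bit 11: 1 × 2^11 = 2048
Bit 12: 1 × 2^12 = 4096
Bit 13: 1 × 2^13 = 8192
Sum = 2 + 8 + 128 + 256 + 1024 + 2048 + 4096 + 8192
= 15754


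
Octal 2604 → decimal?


Positional values:
Position 0: 4 × 8^0 = 4
Position 1: 0 × 8^1 = 0
Position 2: 6 × 8^2 = 384
Position 3: 2 × 8^3 = 1024
Sum = 4 + 0 + 384 + 1024
= 1412


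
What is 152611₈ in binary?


Each octal digit → 3 binary bits:
  1 = 001
  5 = 101
  2 = 010
  6 = 110
  1 = 001
  1 = 001
Concatenate: 001 101 010 110 001 001
= 001101010110001001


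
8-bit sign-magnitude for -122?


Sign bit: 1 (negative)
Magnitude: 122 = 1111010
= 11111010


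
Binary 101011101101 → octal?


Group into 3-bit groups: 101011101101
  101 = 5
  011 = 3
  101 = 5
  101 = 5
= 0o5355


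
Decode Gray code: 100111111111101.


Gray code: 100111111111101
MSB stays the same: 1
Each subsequent bit = prev_binary XOR current_gray:
  B[1] = 1 XOR 0 = 1
  B[2] = 1 XOR 0 = 1
  B[3] = 1 XOR 1 = 0
  B[4] = 0 XOR 1 = 1
  B[5] = 1 XOR 1 = 0
  B[6] = 0 XOR 1 = 1
  B[7] = 1 XOR 1 = 0
  B[8] = 0 XOR 1 = 1
  B[9] = 1 XOR 1 = 0
  B[10] = 0 XOR 1 = 1
  B[11] = 1 XOR 1 = 0
  B[12] = 0 XOR 1 = 1
  B[13] = 1 XOR 0 = 1
  B[14] = 1 XOR 1 = 0
= 111010101010110 (30038 decimal)


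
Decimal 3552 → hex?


Divide by 16 repeatedly:
3552 ÷ 16 = 222 remainder 0 (0)
222 ÷ 16 = 13 remainder 14 (E)
13 ÷ 16 = 0 remainder 13 (D)
Reading remainders bottom-up:
= 0xDE0


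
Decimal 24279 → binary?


Divide by 2 repeatedly:
24279 ÷ 2 = 12139 remainder 1
12139 ÷ 2 = 6069 remainder 1
6069 ÷ 2 = 3034 remainder 1
3034 ÷ 2 = 1517 remainder 0
1517 ÷ 2 = 758 remainder 1
758 ÷ 2 = 379 remainder 0
379 ÷ 2 = 189 remainder 1
189 ÷ 2 = 94 remainder 1
94 ÷ 2 = 47 remainder 0
47 ÷ 2 = 23 remainder 1
23 ÷ 2 = 11 remainder 1
11 ÷ 2 = 5 remainder 1
5 ÷ 2 = 2 remainder 1
2 ÷ 2 = 1 remainder 0
1 ÷ 2 = 0 remainder 1
Reading remainders bottom-up:
= 101111011010111


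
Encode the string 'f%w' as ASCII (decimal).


String: 'f%w'  (3 characters)
Per-character ASCII lookup:
  'f': lowercase starts at 97: 'f' = 97 + 5 = 102
  '%': special character: '%' = 37
  'w': lowercase starts at 97: 'w' = 97 + 22 = 119
= 102 37 119


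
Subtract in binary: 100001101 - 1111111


Align and subtract column by column (LSB to MSB, borrowing when needed):
  100001101
- 001111111
  ---------
  col 0: (1 - 0 borrow-in) - 1 → 1 - 1 = 0, borrow out 0
  col 1: (0 - 0 borrow-in) - 1 → borrow from next column: (0+2) - 1 = 1, borrow out 1
  col 2: (1 - 1 borrow-in) - 1 → borrow from next column: (0+2) - 1 = 1, borrow out 1
  col 3: (1 - 1 borrow-in) - 1 → borrow from next column: (0+2) - 1 = 1, borrow out 1
  col 4: (0 - 1 borrow-in) - 1 → borrow from next column: (-1+2) - 1 = 0, borrow out 1
  col 5: (0 - 1 borrow-in) - 1 → borrow from next column: (-1+2) - 1 = 0, borrow out 1
  col 6: (0 - 1 borrow-in) - 1 → borrow from next column: (-1+2) - 1 = 0, borrow out 1
  col 7: (0 - 1 borrow-in) - 0 → borrow from next column: (-1+2) - 0 = 1, borrow out 1
  col 8: (1 - 1 borrow-in) - 0 → 0 - 0 = 0, borrow out 0
Reading bits MSB→LSB: 010001110
Strip leading zeros: 10001110
= 10001110


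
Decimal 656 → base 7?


Divide by 7 repeatedly:
656 ÷ 7 = 93 remainder 5
93 ÷ 7 = 13 remainder 2
13 ÷ 7 = 1 remainder 6
1 ÷ 7 = 0 remainder 1
Reading remainders bottom-up:
= 1625


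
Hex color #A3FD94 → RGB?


Hex: #A3FD94
R = A3₁₆ = 163
G = FD₁₆ = 253
B = 94₁₆ = 148
= RGB(163, 253, 148)


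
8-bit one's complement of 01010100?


Original: 01010100
Invert all bits:
  bit 0: 0 → 1
  bit 1: 1 → 0
  bit 2: 0 → 1
  bit 3: 1 → 0
  bit 4: 0 → 1
  bit 5: 1 → 0
  bit 6: 0 → 1
  bit 7: 0 → 1
= 10101011


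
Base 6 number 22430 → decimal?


Positional values (base 6):
  0 × 6^0 = 0 × 1 = 0
  3 × 6^1 = 3 × 6 = 18
  4 × 6^2 = 4 × 36 = 144
  2 × 6^3 = 2 × 216 = 432
  2 × 6^4 = 2 × 1296 = 2592
Sum = 0 + 18 + 144 + 432 + 2592
= 3186


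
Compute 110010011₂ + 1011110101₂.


Align and add column by column (LSB to MSB, carry propagating):
  00110010011
+ 01011110101
  -----------
  col 0: 1 + 1 + 0 (carry in) = 2 → bit 0, carry out 1
  col 1: 1 + 0 + 1 (carry in) = 2 → bit 0, carry out 1
  col 2: 0 + 1 + 1 (carry in) = 2 → bit 0, carry out 1
  col 3: 0 + 0 + 1 (carry in) = 1 → bit 1, carry out 0
  col 4: 1 + 1 + 0 (carry in) = 2 → bit 0, carry out 1
  col 5: 0 + 1 + 1 (carry in) = 2 → bit 0, carry out 1
  col 6: 0 + 1 + 1 (carry in) = 2 → bit 0, carry out 1
  col 7: 1 + 1 + 1 (carry in) = 3 → bit 1, carry out 1
  col 8: 1 + 0 + 1 (carry in) = 2 → bit 0, carry out 1
  col 9: 0 + 1 + 1 (carry in) = 2 → bit 0, carry out 1
  col 10: 0 + 0 + 1 (carry in) = 1 → bit 1, carry out 0
Reading bits MSB→LSB: 10010001000
Strip leading zeros: 10010001000
= 10010001000


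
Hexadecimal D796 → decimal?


Positional values:
Position 0: 6 × 16^0 = 6 × 1 = 6
Position 1: 9 × 16^1 = 9 × 16 = 144
Position 2: 7 × 16^2 = 7 × 256 = 1792
Position 3: D × 16^3 = 13 × 4096 = 53248
Sum = 6 + 144 + 1792 + 53248
= 55190


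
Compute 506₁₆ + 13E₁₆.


Align and add column by column (LSB to MSB, each column mod 16 with carry):
  0506
+ 013E
  ----
  col 0: 6(6) + E(14) + 0 (carry in) = 20 → 4(4), carry out 1
  col 1: 0(0) + 3(3) + 1 (carry in) = 4 → 4(4), carry out 0
  col 2: 5(5) + 1(1) + 0 (carry in) = 6 → 6(6), carry out 0
  col 3: 0(0) + 0(0) + 0 (carry in) = 0 → 0(0), carry out 0
Reading digits MSB→LSB: 0644
Strip leading zeros: 644
= 0x644


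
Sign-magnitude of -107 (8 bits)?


Sign bit: 1 (negative)
Magnitude: 107 = 1101011
= 11101011


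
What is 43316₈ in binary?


Each octal digit → 3 binary bits:
  4 = 100
  3 = 011
  3 = 011
  1 = 001
  6 = 110
Concatenate: 100 011 011 001 110
= 100011011001110


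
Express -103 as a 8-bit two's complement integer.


Original: 01100111
Step 1 - Invert all bits: 10011000
Step 2 - Add 1: 10011000 + 1
= 10011001 (represents -103)


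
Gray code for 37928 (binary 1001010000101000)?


Binary: 1001010000101000
Gray code: G = B XOR (B >> 1)
B >> 1 = 0100101000010100
1001010000101000 XOR 0100101000010100:
  1 XOR 0 = 1
  0 XOR 1 = 1
  0 XOR 0 = 0
  1 XOR 0 = 1
  0 XOR 1 = 1
  1 XOR 0 = 1
  0 XOR 1 = 1
  0 XOR 0 = 0
  0 XOR 0 = 0
  0 XOR 0 = 0
  1 XOR 0 = 1
  0 XOR 1 = 1
  1 XOR 0 = 1
  0 XOR 1 = 1
  0 XOR 0 = 0
  0 XOR 0 = 0
= 1101111000111100


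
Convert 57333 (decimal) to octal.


Divide by 8 repeatedly:
57333 ÷ 8 = 7166 remainder 5
7166 ÷ 8 = 895 remainder 6
895 ÷ 8 = 111 remainder 7
111 ÷ 8 = 13 remainder 7
13 ÷ 8 = 1 remainder 5
1 ÷ 8 = 0 remainder 1
Reading remainders bottom-up:
= 0o157765


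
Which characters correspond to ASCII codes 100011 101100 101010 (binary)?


Codes (binary): 100011 101100 101010
Per-code ASCII lookup:
  100011 = 35  (special character) → '#'
  101100 = 44  (special character) → ','
  101010 = 42  (special character) → '*'
= '#,*'


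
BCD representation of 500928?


Each digit → 4-bit binary:
  5 → 0101
  0 → 0000
  0 → 0000
  9 → 1001
  2 → 0010
  8 → 1000
= 0101 0000 0000 1001 0010 1000


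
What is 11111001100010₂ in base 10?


Positional values:
Bit 1: 1 × 2^1 = 2
Bit 5: 1 × 2^5 = 32
Bit 6: 1 × 2^6 = 64
Bit 9: 1 × 2^9 = 512
Bit 10: 1 × 2^10 = 1024
Bit 11: 1 × 2^11 = 2048
Bit 12: 1 × 2^12 = 4096
Bit 13: 1 × 2^13 = 8192
Sum = 2 + 32 + 64 + 512 + 1024 + 2048 + 4096 + 8192
= 15970
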